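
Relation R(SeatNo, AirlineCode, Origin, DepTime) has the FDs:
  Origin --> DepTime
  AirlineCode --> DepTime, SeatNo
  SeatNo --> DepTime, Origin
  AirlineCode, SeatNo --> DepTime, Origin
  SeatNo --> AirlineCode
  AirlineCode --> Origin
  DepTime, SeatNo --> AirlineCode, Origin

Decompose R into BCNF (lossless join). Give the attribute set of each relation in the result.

Candidate keys of the original relation: {AirlineCode}, {SeatNo}.
{AirlineCode, DepTime, Origin, SeatNo}: {Origin} determines {DepTime, Origin} here but is not a superkey — split on Origin --> DepTime, giving {DepTime, Origin} and {AirlineCode, Origin, SeatNo}.
{DepTime, Origin} has no BCNF violation.
{AirlineCode, Origin, SeatNo} has no BCNF violation.

{AirlineCode, Origin, SeatNo}; {DepTime, Origin}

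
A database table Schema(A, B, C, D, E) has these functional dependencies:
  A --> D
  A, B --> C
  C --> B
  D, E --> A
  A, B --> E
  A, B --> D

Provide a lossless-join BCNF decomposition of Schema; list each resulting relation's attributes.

Candidate keys of the original relation: {A, B}, {A, C}, {B, D, E}, {C, D, E}.
{A, B, C, D, E}: {A} determines {A, D} here but is not a superkey — split on A --> D, giving {A, D} and {A, B, C, E}.
{A, D} has no BCNF violation.
{A, B, C, E}: {C} determines {B, C} here but is not a superkey — split on C --> B, giving {B, C} and {A, C, E}.
{B, C} has no BCNF violation.
{A, C, E} has no BCNF violation.

{A, C, E}; {A, D}; {B, C}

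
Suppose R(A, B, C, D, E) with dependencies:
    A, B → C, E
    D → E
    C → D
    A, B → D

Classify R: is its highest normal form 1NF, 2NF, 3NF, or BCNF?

2NF

Candidate key: {A, B}. Prime attributes: {A, B}.
D → E: {D}⁺ = {D, E}, which is not all of the attributes, so the left side is not a superkey — BCNF is violated.
Because {E} is non-prime and the left side of D → E is not a superkey, the relation is not in 3NF.
No proper subset of a key has a non-prime attribute in its closure, so there is no partial dependency; 2NF holds.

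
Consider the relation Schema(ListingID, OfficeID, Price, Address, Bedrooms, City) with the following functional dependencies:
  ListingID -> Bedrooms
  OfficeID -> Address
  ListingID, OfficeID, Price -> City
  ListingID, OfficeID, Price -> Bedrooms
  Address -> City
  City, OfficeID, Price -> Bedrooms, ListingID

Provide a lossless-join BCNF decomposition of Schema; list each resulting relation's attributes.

Candidate key of the original relation: {OfficeID, Price}.
{Address, Bedrooms, City, ListingID, OfficeID, Price}: {ListingID} determines {Bedrooms, ListingID} here but is not a superkey — split on ListingID -> Bedrooms, giving {Bedrooms, ListingID} and {Address, City, ListingID, OfficeID, Price}.
{Bedrooms, ListingID}: every determinant is a superkey — BCNF.
{Address, City, ListingID, OfficeID, Price}: {OfficeID} determines {Address, City, OfficeID} here but is not a superkey — split on OfficeID -> Address, City, giving {Address, City, OfficeID} and {ListingID, OfficeID, Price}.
{Address, City, OfficeID}: {Address} determines {Address, City} here but is not a superkey — split on Address -> City, giving {Address, City} and {Address, OfficeID}.
{Address, City}: every determinant is a superkey — BCNF.
{Address, OfficeID}: every determinant is a superkey — BCNF.
{ListingID, OfficeID, Price}: every determinant is a superkey — BCNF.

{Address, City}; {Address, OfficeID}; {Bedrooms, ListingID}; {ListingID, OfficeID, Price}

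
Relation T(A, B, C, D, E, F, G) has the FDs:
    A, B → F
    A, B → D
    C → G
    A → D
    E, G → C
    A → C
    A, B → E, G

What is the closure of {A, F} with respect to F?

{A, C, D, F, G}

Start with {A, F}.
A → D applies; add {D} → now {A, D, F}.
A → C applies; add {C} → now {A, C, D, F}.
C → G applies; add {G} → now {A, C, D, F, G}.
No further FD applies.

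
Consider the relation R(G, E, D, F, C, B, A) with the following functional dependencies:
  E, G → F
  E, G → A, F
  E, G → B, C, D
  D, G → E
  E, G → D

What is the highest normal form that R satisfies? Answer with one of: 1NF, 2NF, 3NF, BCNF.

Candidate keys: {D, G}, {E, G}. Prime attributes: {D, E, G}.
The left-hand side of every FD is a superkey, so BCNF is satisfied.

BCNF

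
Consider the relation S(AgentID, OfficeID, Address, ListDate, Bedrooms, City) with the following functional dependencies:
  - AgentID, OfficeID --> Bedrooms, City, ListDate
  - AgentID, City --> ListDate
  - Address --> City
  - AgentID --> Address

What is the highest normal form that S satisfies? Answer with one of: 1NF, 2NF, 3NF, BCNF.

1NF

Candidate key: {AgentID, OfficeID}. Prime attributes: {AgentID, OfficeID}.
AgentID, City --> ListDate: {AgentID, City}⁺ = {Address, AgentID, City, ListDate}, which is not all of the attributes, so the left side is not a superkey — BCNF is violated.
AgentID, City --> ListDate has non-prime {ListDate} on the right and a non-superkey on the left, so 3NF fails.
{AgentID} is a proper subset of the key {AgentID, OfficeID}, and {AgentID}⁺ contains the non-prime attributes {Address, City, ListDate} — a partial dependency, so 2NF is violated.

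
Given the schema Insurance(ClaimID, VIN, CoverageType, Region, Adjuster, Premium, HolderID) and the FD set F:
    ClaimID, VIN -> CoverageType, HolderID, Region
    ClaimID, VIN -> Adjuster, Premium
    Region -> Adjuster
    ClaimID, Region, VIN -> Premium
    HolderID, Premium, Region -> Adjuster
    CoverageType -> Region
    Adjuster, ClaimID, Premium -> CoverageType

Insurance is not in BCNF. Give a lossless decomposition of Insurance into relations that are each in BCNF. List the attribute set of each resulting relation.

{Adjuster, Region}; {ClaimID, CoverageType, HolderID, Premium, VIN}; {CoverageType, Region}

Candidate key of the original relation: {ClaimID, VIN}.
{Adjuster, ClaimID, CoverageType, HolderID, Premium, Region, VIN}: {Region} determines {Adjuster, Region} here but is not a superkey — split on Region -> Adjuster, giving {Adjuster, Region} and {ClaimID, CoverageType, HolderID, Premium, Region, VIN}.
{Adjuster, Region}: every determinant is a superkey — BCNF.
{ClaimID, CoverageType, HolderID, Premium, Region, VIN}: {CoverageType} determines {CoverageType, Region} here but is not a superkey — split on CoverageType -> Region, giving {CoverageType, Region} and {ClaimID, CoverageType, HolderID, Premium, VIN}.
{CoverageType, Region}: every determinant is a superkey — BCNF.
{ClaimID, CoverageType, HolderID, Premium, VIN}: every determinant is a superkey — BCNF.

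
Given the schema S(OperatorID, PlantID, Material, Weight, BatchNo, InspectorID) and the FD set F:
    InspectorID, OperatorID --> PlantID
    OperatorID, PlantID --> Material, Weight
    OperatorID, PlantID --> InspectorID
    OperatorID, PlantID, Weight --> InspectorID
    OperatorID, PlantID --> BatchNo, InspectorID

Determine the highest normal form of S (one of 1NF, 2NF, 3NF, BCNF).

BCNF

Candidate keys: {InspectorID, OperatorID}, {OperatorID, PlantID}. Prime attributes: {InspectorID, OperatorID, PlantID}.
The left-hand side of every FD is a superkey, so BCNF is satisfied.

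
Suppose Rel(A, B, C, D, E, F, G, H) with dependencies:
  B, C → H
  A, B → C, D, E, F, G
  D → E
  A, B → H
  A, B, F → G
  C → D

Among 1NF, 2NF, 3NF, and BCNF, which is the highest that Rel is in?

Candidate key: {A, B}. Prime attributes: {A, B}.
For B, C → H we have {B, C}⁺ = {B, C, D, E, H}; {B, C} is not a superkey, so BCNF fails.
B, C → H determines the non-prime attribute {H} from a non-superkey — 3NF is violated.
No non-prime attribute depends on a proper subset of any candidate key, so 2NF holds.

2NF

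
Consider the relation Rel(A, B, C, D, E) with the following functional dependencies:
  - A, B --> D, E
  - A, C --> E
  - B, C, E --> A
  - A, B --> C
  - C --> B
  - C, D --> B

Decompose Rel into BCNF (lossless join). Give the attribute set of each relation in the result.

Candidate keys of the original relation: {A, B}, {A, C}, {C, E}.
Within {A, B, C, D, E}: {C}⁺ ∩ {A, B, C, D, E} = {B, C}, not the whole set, so C --> B violates BCNF; decompose into {B, C} and {A, C, D, E}.
{B, C}: every determinant is a superkey — BCNF.
{A, C, D, E}: every determinant is a superkey — BCNF.

{A, C, D, E}; {B, C}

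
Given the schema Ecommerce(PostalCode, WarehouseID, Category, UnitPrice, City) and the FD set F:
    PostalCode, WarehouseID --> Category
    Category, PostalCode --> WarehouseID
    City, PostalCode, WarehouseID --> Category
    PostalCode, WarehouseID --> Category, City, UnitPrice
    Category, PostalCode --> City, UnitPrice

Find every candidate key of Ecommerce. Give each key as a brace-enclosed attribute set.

No FD produces {PostalCode}, so it must be in every candidate key.
Closure of {Category, PostalCode} is {Category, City, PostalCode, UnitPrice, WarehouseID}, the whole schema; {Category, PostalCode} is a candidate key.
Closure of {PostalCode, WarehouseID} is {Category, City, PostalCode, UnitPrice, WarehouseID}, the whole schema; {PostalCode, WarehouseID} is a candidate key.
No proper subset of any of these is a key, and no other minimal superkey exists.

{Category, PostalCode}, {PostalCode, WarehouseID}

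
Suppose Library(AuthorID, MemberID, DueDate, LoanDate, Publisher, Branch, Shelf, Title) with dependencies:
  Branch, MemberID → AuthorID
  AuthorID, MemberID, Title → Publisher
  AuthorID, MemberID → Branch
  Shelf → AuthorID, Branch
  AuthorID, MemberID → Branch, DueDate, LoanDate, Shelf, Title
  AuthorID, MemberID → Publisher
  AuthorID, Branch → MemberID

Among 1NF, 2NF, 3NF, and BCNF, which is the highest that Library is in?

Candidate keys: {AuthorID, Branch}, {AuthorID, MemberID}, {Branch, MemberID}, {Shelf}. Prime attributes: {AuthorID, Branch, MemberID, Shelf}.
Every FD has a superkey on the left, so the relation is in BCNF.

BCNF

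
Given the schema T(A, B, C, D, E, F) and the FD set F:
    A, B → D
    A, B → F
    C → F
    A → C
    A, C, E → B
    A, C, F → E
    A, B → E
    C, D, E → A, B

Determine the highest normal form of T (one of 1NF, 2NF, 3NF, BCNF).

1NF

Candidate keys: {A}, {C, D, E}. Prime attributes: {A, C, D, E}.
C → F: {C}⁺ = {C, F}, which is not all of the attributes, so the left side is not a superkey — BCNF is violated.
Because {F} is non-prime and the left side of C → F is not a superkey, the relation is not in 3NF.
{C} is a proper subset of the key {C, D, E}, and {C}⁺ contains the non-prime attribute {F} — a partial dependency, so 2NF is violated.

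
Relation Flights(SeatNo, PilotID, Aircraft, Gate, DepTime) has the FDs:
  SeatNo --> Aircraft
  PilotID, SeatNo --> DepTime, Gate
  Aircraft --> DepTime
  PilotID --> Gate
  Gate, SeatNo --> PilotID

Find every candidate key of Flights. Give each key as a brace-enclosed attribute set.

{Gate, SeatNo}, {PilotID, SeatNo}

Attributes never on any right-hand side: {SeatNo} — every candidate key must contain it.
{Gate, SeatNo}⁺ = {Aircraft, DepTime, Gate, PilotID, SeatNo} — all of the relation — so {Gate, SeatNo} is a candidate key.
{PilotID, SeatNo}⁺ = {Aircraft, DepTime, Gate, PilotID, SeatNo} — all of the relation — so {PilotID, SeatNo} is a candidate key.
No proper subset of any of these is a key, and no other minimal superkey exists.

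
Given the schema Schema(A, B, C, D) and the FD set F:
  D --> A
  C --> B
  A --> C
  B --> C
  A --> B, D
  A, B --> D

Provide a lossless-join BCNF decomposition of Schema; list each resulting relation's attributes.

Candidate keys of the original relation: {A}, {D}.
In {A, B, C, D}, {C} is not a superkey ({C}⁺ restricted to this set is {B, C}), so split on C --> B into {B, C} and {A, C, D}.
{B, C}: every determinant is a superkey — BCNF.
{A, C, D}: every determinant is a superkey — BCNF.

{A, C, D}; {B, C}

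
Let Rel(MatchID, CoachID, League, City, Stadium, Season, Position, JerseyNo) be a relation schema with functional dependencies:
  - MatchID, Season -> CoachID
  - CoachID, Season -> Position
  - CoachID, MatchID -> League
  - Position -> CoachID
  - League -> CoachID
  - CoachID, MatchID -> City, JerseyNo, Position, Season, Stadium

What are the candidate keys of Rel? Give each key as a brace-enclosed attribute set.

{CoachID, MatchID}, {League, MatchID}, {MatchID, Position}, {MatchID, Season}

No FD produces {MatchID}, so it must be in every candidate key.
{CoachID, MatchID}⁺ = {City, CoachID, JerseyNo, League, MatchID, Position, Season, Stadium}, which is every attribute, so {CoachID, MatchID} is a candidate key.
{League, MatchID}⁺ = {City, CoachID, JerseyNo, League, MatchID, Position, Season, Stadium}, which is every attribute, so {League, MatchID} is a candidate key.
{MatchID, Position}⁺ = {City, CoachID, JerseyNo, League, MatchID, Position, Season, Stadium}, which is every attribute, so {MatchID, Position} is a candidate key.
{MatchID, Season}⁺ = {City, CoachID, JerseyNo, League, MatchID, Position, Season, Stadium}, which is every attribute, so {MatchID, Season} is a candidate key.
These are minimal and exhaustive — every other superkey contains one of them.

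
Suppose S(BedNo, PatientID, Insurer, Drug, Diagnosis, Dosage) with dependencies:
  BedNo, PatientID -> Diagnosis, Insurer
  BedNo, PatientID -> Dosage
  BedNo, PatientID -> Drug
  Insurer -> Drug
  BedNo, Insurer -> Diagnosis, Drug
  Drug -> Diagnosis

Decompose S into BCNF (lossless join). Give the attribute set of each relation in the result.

{BedNo, Dosage, Insurer, PatientID}; {Diagnosis, Drug}; {Drug, Insurer}

Candidate key of the original relation: {BedNo, PatientID}.
Within {BedNo, Diagnosis, Dosage, Drug, Insurer, PatientID}: {Insurer}⁺ ∩ {BedNo, Diagnosis, Dosage, Drug, Insurer, PatientID} = {Diagnosis, Drug, Insurer}, not the whole set, so Insurer -> Diagnosis, Drug violates BCNF; decompose into {Diagnosis, Drug, Insurer} and {BedNo, Dosage, Insurer, PatientID}.
Within {Diagnosis, Drug, Insurer}: {Drug}⁺ ∩ {Diagnosis, Drug, Insurer} = {Diagnosis, Drug}, not the whole set, so Drug -> Diagnosis violates BCNF; decompose into {Diagnosis, Drug} and {Drug, Insurer}.
{Diagnosis, Drug} is in BCNF.
{Drug, Insurer} is in BCNF.
{BedNo, Dosage, Insurer, PatientID} is in BCNF.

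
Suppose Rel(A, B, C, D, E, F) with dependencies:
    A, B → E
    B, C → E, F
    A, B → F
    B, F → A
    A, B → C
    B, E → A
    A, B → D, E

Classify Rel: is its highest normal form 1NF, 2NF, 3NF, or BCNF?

Candidate keys: {A, B}, {B, C}, {B, E}, {B, F}. Prime attributes: {A, B, C, E, F}.
Each dependency's left side is a superkey — BCNF holds.

BCNF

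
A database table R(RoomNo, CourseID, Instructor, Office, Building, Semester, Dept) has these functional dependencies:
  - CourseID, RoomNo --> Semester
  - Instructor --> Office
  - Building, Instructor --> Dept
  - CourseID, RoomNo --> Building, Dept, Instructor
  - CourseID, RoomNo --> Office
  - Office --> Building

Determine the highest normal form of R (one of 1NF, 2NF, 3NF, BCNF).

2NF

Candidate key: {CourseID, RoomNo}. Prime attributes: {CourseID, RoomNo}.
For Instructor --> Office we have {Instructor}⁺ = {Building, Dept, Instructor, Office}; {Instructor} is not a superkey, so BCNF fails.
Instructor --> Office has non-prime {Office} on the right and a non-superkey on the left, so 3NF fails.
No proper subset of a key has a non-prime attribute in its closure, so there is no partial dependency; 2NF holds.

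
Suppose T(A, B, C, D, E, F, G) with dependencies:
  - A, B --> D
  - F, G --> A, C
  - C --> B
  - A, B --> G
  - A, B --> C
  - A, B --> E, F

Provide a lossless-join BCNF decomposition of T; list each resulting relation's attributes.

Candidate keys of the original relation: {A, B}, {A, C}, {F, G}.
In {A, B, C, D, E, F, G}, {C} is not a superkey ({C}⁺ restricted to this set is {B, C}), so split on C --> B into {B, C} and {A, C, D, E, F, G}.
{B, C} is in BCNF.
{A, C, D, E, F, G} is in BCNF.

{A, C, D, E, F, G}; {B, C}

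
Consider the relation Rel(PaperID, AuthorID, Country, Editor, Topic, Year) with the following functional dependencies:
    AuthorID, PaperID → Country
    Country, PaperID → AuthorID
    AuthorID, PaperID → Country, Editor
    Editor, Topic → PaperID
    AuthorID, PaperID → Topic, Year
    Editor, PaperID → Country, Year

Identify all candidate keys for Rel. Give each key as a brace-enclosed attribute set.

{AuthorID, PaperID}, {Country, PaperID}, {Editor, PaperID}, {Editor, Topic}

Closure of {AuthorID, PaperID} is {AuthorID, Country, Editor, PaperID, Topic, Year}, the whole schema; {AuthorID, PaperID} is a candidate key.
Closure of {Country, PaperID} is {AuthorID, Country, Editor, PaperID, Topic, Year}, the whole schema; {Country, PaperID} is a candidate key.
Closure of {Editor, PaperID} is {AuthorID, Country, Editor, PaperID, Topic, Year}, the whole schema; {Editor, PaperID} is a candidate key.
Closure of {Editor, Topic} is {AuthorID, Country, Editor, PaperID, Topic, Year}, the whole schema; {Editor, Topic} is a candidate key.
No proper subset of any of these is a key, and no other minimal superkey exists.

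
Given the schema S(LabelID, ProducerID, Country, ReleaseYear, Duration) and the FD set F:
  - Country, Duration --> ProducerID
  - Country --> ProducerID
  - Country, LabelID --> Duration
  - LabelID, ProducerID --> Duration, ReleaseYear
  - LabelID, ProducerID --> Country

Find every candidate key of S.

No FD produces {LabelID}, so it must be in every candidate key.
Closure of {Country, LabelID} is {Country, Duration, LabelID, ProducerID, ReleaseYear}, the whole schema; {Country, LabelID} is a candidate key.
Closure of {LabelID, ProducerID} is {Country, Duration, LabelID, ProducerID, ReleaseYear}, the whole schema; {LabelID, ProducerID} is a candidate key.
Any other superkey properly contains one of these, so there are no further candidate keys.

{Country, LabelID}, {LabelID, ProducerID}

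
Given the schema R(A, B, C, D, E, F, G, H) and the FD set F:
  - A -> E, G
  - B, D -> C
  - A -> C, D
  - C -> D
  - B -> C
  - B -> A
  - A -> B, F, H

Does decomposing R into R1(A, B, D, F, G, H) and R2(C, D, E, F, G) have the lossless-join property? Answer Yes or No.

No

The shared attributes are {D, F, G} and {D, F, G}⁺ = {D, F, G}.
The closure covers neither R1 nor R2 entirely; the join is not lossless.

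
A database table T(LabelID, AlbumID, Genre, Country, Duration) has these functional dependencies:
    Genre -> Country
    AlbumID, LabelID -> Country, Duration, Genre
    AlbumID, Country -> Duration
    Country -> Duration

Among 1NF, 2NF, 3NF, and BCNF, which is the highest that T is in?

2NF

Candidate key: {AlbumID, LabelID}. Prime attributes: {AlbumID, LabelID}.
Genre -> Country: {Genre}⁺ = {Country, Duration, Genre}, which is not all of the attributes, so the left side is not a superkey — BCNF is violated.
Because {Country} is non-prime and the left side of Genre -> Country is not a superkey, the relation is not in 3NF.
Checking every proper subset of each key, none determines a non-prime attribute — 2NF is satisfied.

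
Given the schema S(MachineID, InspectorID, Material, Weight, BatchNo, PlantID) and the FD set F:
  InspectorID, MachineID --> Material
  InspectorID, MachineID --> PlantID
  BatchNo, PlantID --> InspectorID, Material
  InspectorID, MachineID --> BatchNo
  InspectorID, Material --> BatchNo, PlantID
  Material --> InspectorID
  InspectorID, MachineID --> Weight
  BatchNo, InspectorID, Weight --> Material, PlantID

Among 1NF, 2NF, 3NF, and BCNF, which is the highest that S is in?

Candidate keys: {BatchNo, MachineID, PlantID}, {InspectorID, MachineID}, {MachineID, Material}. Prime attributes: {BatchNo, InspectorID, MachineID, Material, PlantID}.
BatchNo, PlantID --> InspectorID, Material breaks BCNF: {BatchNo, PlantID}⁺ = {BatchNo, InspectorID, Material, PlantID}, so {BatchNo, PlantID} is not a superkey.
Since {InspectorID, Material} ⊆ prime attributes and every other non-superkey FD also has a prime right side, the schema is in 3NF.

3NF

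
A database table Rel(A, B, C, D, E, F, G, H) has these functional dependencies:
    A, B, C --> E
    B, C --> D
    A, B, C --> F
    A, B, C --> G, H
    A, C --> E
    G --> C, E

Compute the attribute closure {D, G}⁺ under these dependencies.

{C, D, E, G}

Start with {D, G}.
G --> C, E applies; add {C, E} → now {C, D, E, G}.
No further FD applies.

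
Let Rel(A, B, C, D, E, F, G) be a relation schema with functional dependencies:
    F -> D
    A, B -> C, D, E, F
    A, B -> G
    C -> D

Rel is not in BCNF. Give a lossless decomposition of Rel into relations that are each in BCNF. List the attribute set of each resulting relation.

Candidate key of the original relation: {A, B}.
Within {A, B, C, D, E, F, G}: {F}⁺ ∩ {A, B, C, D, E, F, G} = {D, F}, not the whole set, so F -> D violates BCNF; decompose into {D, F} and {A, B, C, E, F, G}.
{D, F}: every determinant is a superkey — BCNF.
{A, B, C, E, F, G}: every determinant is a superkey — BCNF.

{A, B, C, E, F, G}; {D, F}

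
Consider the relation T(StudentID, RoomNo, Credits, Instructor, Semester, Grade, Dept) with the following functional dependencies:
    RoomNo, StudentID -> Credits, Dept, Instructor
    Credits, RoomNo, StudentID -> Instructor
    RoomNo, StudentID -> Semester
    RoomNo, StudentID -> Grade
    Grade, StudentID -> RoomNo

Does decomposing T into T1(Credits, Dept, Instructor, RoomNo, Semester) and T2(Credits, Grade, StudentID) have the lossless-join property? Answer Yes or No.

No

T1 ∩ T2 = {Credits}; its closure under F is {Credits}.
The closure covers neither T1 nor T2 entirely; the join is not lossless.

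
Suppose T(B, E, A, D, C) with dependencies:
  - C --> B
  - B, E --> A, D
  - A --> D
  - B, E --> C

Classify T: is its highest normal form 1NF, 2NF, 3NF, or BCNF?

2NF

Candidate keys: {B, E}, {C, E}. Prime attributes: {B, C, E}.
For C --> B we have {C}⁺ = {B, C}; {C} is not a superkey, so BCNF fails.
A --> D has non-prime {D} on the right and a non-superkey on the left, so 3NF fails.
No proper subset of a key has a non-prime attribute in its closure, so there is no partial dependency; 2NF holds.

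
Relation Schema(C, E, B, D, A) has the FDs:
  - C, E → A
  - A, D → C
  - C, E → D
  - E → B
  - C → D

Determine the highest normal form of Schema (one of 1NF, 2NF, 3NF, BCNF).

1NF

Candidate keys: {A, D, E}, {C, E}. Prime attributes: {A, C, D, E}.
A, D → C: {A, D}⁺ = {A, C, D}, which is not all of the attributes, so the left side is not a superkey — BCNF is violated.
E → B determines the non-prime attribute {B} from a non-superkey — 3NF is violated.
{E} is a proper subset of the key {C, E}, and {E}⁺ contains the non-prime attribute {B} — a partial dependency, so 2NF is violated.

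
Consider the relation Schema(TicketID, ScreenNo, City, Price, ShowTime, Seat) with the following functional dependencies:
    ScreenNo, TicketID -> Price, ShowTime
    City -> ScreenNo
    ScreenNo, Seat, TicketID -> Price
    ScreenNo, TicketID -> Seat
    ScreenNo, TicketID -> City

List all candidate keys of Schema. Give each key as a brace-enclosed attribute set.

{TicketID} never appears on the right of any FD, so every key must include it.
{City, TicketID}⁺ = {City, Price, ScreenNo, Seat, ShowTime, TicketID} — all of the relation — so {City, TicketID} is a candidate key.
{ScreenNo, TicketID}⁺ = {City, Price, ScreenNo, Seat, ShowTime, TicketID} — all of the relation — so {ScreenNo, TicketID} is a candidate key.
No proper subset of any of these is a key, and no other minimal superkey exists.

{City, TicketID}, {ScreenNo, TicketID}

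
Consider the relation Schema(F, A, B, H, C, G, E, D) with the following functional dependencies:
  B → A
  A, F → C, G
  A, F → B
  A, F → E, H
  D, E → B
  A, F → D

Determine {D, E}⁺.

Start with {D, E}.
D, E → B applies; add {B} → now {B, D, E}.
B → A applies; add {A} → now {A, B, D, E}.
No further FD applies.

{A, B, D, E}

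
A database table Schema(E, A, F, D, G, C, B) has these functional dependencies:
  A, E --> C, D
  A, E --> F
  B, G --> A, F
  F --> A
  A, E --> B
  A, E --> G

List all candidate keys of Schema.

{E} never appears on the right of any FD, so every key must include it.
{A, E} is a candidate key since {A, E}⁺ = {A, B, C, D, E, F, G} covers every attribute.
{E, F} is a candidate key since {E, F}⁺ = {A, B, C, D, E, F, G} covers every attribute.
{B, E, G} is a candidate key since {B, E, G}⁺ = {A, B, C, D, E, F, G} covers every attribute.
Any other superkey properly contains one of these, so there are no further candidate keys.

{A, E}, {B, E, G}, {E, F}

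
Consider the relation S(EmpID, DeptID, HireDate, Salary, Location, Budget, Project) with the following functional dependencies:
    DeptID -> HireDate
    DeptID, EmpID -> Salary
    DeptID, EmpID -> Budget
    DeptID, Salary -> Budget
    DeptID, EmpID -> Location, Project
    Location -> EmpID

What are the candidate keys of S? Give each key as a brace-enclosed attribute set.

{DeptID, EmpID}, {DeptID, Location}

{DeptID} never appears on the right of any FD, so every key must include it.
Closure of {DeptID, EmpID} is {Budget, DeptID, EmpID, HireDate, Location, Project, Salary}, the whole schema; {DeptID, EmpID} is a candidate key.
Closure of {DeptID, Location} is {Budget, DeptID, EmpID, HireDate, Location, Project, Salary}, the whole schema; {DeptID, Location} is a candidate key.
These are minimal and exhaustive — every other superkey contains one of them.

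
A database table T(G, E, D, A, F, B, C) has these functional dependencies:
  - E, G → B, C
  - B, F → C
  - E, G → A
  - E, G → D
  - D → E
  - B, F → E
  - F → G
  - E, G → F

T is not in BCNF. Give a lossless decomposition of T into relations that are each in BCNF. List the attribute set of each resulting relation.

{A, B, C, D, F}; {D, E}; {F, G}

Candidate keys of the original relation: {B, F}, {D, F}, {D, G}, {E, F}, {E, G}.
{A, B, C, D, E, F, G}: {D} determines {D, E} here but is not a superkey — split on D → E, giving {D, E} and {A, B, C, D, F, G}.
{D, E}: every determinant is a superkey — BCNF.
{A, B, C, D, F, G}: {F} determines {F, G} here but is not a superkey — split on F → G, giving {F, G} and {A, B, C, D, F}.
{F, G}: every determinant is a superkey — BCNF.
{A, B, C, D, F}: every determinant is a superkey — BCNF.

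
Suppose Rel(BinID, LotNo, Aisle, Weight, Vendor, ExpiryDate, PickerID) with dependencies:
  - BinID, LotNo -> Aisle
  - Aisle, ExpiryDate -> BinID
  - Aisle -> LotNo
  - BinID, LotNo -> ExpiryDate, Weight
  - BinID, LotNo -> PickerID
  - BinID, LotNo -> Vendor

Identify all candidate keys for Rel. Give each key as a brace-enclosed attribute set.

Closure of {Aisle, BinID} is {Aisle, BinID, ExpiryDate, LotNo, PickerID, Vendor, Weight}, the whole schema; {Aisle, BinID} is a candidate key.
Closure of {Aisle, ExpiryDate} is {Aisle, BinID, ExpiryDate, LotNo, PickerID, Vendor, Weight}, the whole schema; {Aisle, ExpiryDate} is a candidate key.
Closure of {BinID, LotNo} is {Aisle, BinID, ExpiryDate, LotNo, PickerID, Vendor, Weight}, the whole schema; {BinID, LotNo} is a candidate key.
No proper subset of any of these is a key, and no other minimal superkey exists.

{Aisle, BinID}, {Aisle, ExpiryDate}, {BinID, LotNo}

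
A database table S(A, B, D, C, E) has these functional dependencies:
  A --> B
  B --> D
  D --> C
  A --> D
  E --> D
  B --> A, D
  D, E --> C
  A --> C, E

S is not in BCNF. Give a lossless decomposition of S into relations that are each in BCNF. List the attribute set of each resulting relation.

{A, B, E}; {C, D}; {D, E}

Candidate keys of the original relation: {A}, {B}.
In {A, B, C, D, E}, {D} is not a superkey ({D}⁺ restricted to this set is {C, D}), so split on D --> C into {C, D} and {A, B, D, E}.
{C, D} has no BCNF violation.
In {A, B, D, E}, {E} is not a superkey ({E}⁺ restricted to this set is {D, E}), so split on E --> D into {D, E} and {A, B, E}.
{D, E} has no BCNF violation.
{A, B, E} has no BCNF violation.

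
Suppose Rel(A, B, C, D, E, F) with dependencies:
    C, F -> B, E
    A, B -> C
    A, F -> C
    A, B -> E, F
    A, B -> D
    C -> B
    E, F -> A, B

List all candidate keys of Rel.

{A, B}, {A, C}, {A, F}, {C, F}, {E, F}

{A, B}⁺ = {A, B, C, D, E, F} — all of the relation — so {A, B} is a candidate key.
{A, C}⁺ = {A, B, C, D, E, F} — all of the relation — so {A, C} is a candidate key.
{A, F}⁺ = {A, B, C, D, E, F} — all of the relation — so {A, F} is a candidate key.
{C, F}⁺ = {A, B, C, D, E, F} — all of the relation — so {C, F} is a candidate key.
{E, F}⁺ = {A, B, C, D, E, F} — all of the relation — so {E, F} is a candidate key.
Any other superkey properly contains one of these, so there are no further candidate keys.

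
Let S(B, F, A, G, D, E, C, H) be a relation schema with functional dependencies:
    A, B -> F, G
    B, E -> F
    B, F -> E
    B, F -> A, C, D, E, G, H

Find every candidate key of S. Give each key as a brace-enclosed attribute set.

{B} never appears on the right of any FD, so every key must include it.
{A, B}⁺ = {A, B, C, D, E, F, G, H}, which is every attribute, so {A, B} is a candidate key.
{B, E}⁺ = {A, B, C, D, E, F, G, H}, which is every attribute, so {B, E} is a candidate key.
{B, F}⁺ = {A, B, C, D, E, F, G, H}, which is every attribute, so {B, F} is a candidate key.
No proper subset of any of these is a key, and no other minimal superkey exists.

{A, B}, {B, E}, {B, F}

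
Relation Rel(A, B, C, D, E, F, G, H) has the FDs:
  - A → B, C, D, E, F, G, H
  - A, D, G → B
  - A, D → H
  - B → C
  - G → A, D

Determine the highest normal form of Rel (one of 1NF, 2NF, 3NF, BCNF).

2NF

Candidate keys: {A}, {G}. Prime attributes: {A, G}.
B → C: {B}⁺ = {B, C}, which is not all of the attributes, so the left side is not a superkey — BCNF is violated.
B → C determines the non-prime attribute {C} from a non-superkey — 3NF is violated.
All keys have size 1, which rules out partial dependencies — 2NF is satisfied.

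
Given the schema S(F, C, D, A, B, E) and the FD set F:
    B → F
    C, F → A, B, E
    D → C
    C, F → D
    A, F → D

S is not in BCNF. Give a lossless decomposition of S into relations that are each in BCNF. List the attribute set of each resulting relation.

Candidate keys of the original relation: {A, B}, {A, F}, {B, C}, {B, D}, {C, F}, {D, F}.
In {A, B, C, D, E, F}, {B} is not a superkey ({B}⁺ restricted to this set is {B, F}), so split on B → F into {B, F} and {A, B, C, D, E}.
{B, F} has no BCNF violation.
In {A, B, C, D, E}, {D} is not a superkey ({D}⁺ restricted to this set is {C, D}), so split on D → C into {C, D} and {A, B, D, E}.
{C, D} has no BCNF violation.
{A, B, D, E} has no BCNF violation.

{A, B, D, E}; {B, F}; {C, D}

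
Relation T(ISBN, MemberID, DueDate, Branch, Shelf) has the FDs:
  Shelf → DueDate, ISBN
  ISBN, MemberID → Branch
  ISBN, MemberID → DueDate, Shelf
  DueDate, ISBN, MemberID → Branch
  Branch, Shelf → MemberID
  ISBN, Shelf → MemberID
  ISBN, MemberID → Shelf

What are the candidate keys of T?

{Shelf}⁺ = {Branch, DueDate, ISBN, MemberID, Shelf}, which is every attribute, so {Shelf} is a candidate key.
{ISBN, MemberID}⁺ = {Branch, DueDate, ISBN, MemberID, Shelf}, which is every attribute, so {ISBN, MemberID} is a candidate key.
No proper subset of any of these is a key, and no other minimal superkey exists.

{ISBN, MemberID}, {Shelf}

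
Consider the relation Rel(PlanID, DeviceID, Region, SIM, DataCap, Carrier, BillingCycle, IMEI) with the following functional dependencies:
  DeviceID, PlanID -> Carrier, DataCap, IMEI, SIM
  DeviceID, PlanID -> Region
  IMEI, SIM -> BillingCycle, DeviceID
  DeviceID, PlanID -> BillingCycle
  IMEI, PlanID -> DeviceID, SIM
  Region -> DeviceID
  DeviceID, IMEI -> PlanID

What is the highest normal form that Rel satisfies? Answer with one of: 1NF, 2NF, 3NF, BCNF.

3NF

Candidate keys: {DeviceID, IMEI}, {DeviceID, PlanID}, {IMEI, PlanID}, {IMEI, Region}, {IMEI, SIM}, {PlanID, Region}. Prime attributes: {DeviceID, IMEI, PlanID, Region, SIM}.
Region -> DeviceID: {Region}⁺ = {DeviceID, Region}, which is not all of the attributes, so the left side is not a superkey — BCNF is violated.
But every attribute on its right side ({DeviceID}) is prime, and the same holds for every other non-superkey FD, so 3NF still holds.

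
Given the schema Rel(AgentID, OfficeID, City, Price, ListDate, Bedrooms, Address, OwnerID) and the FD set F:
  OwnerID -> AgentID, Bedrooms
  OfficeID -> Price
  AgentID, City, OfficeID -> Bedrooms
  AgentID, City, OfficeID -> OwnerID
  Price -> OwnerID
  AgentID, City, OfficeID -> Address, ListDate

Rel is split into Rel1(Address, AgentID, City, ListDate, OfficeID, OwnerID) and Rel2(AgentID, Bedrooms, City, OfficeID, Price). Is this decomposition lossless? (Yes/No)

Rel1 ∩ Rel2 = {AgentID, City, OfficeID}; its closure under F is {Address, AgentID, Bedrooms, City, ListDate, OfficeID, OwnerID, Price}.
This includes all of Rel1, so the common attributes are a superkey of Rel1 — the join is lossless.

Yes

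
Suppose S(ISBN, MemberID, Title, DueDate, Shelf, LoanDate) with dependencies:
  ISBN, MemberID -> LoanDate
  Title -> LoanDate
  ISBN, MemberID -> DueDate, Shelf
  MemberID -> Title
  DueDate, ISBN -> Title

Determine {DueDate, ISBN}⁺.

Start with {DueDate, ISBN}.
DueDate, ISBN -> Title applies; add {Title} → now {DueDate, ISBN, Title}.
Title -> LoanDate applies; add {LoanDate} → now {DueDate, ISBN, LoanDate, Title}.
No further FD applies.

{DueDate, ISBN, LoanDate, Title}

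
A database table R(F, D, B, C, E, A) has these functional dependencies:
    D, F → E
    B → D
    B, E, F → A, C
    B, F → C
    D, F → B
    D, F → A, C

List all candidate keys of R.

{F} never appears on the right of any FD, so every key must include it.
{B, F}⁺ = {A, B, C, D, E, F}, which is every attribute, so {B, F} is a candidate key.
{D, F}⁺ = {A, B, C, D, E, F}, which is every attribute, so {D, F} is a candidate key.
Any other superkey properly contains one of these, so there are no further candidate keys.

{B, F}, {D, F}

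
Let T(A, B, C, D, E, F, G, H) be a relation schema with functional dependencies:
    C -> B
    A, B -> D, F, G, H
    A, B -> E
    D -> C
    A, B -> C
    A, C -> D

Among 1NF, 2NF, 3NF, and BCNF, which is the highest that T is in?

3NF

Candidate keys: {A, B}, {A, C}, {A, D}. Prime attributes: {A, B, C, D}.
C -> B: {C}⁺ = {B, C}, which is not all of the attributes, so the left side is not a superkey — BCNF is violated.
Since {B} ⊆ prime attributes and every other non-superkey FD also has a prime right side, the schema is in 3NF.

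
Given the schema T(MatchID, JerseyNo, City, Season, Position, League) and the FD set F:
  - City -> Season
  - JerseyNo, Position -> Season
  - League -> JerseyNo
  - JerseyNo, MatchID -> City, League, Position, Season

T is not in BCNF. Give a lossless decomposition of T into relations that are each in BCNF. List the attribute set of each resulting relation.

{City, League, MatchID, Position}; {City, Season}; {JerseyNo, League}

Candidate keys of the original relation: {JerseyNo, MatchID}, {League, MatchID}.
{City, JerseyNo, League, MatchID, Position, Season}: {City} determines {City, Season} here but is not a superkey — split on City -> Season, giving {City, Season} and {City, JerseyNo, League, MatchID, Position}.
{City, Season} has no BCNF violation.
{City, JerseyNo, League, MatchID, Position}: {League} determines {JerseyNo, League} here but is not a superkey — split on League -> JerseyNo, giving {JerseyNo, League} and {City, League, MatchID, Position}.
{JerseyNo, League} has no BCNF violation.
{City, League, MatchID, Position} has no BCNF violation.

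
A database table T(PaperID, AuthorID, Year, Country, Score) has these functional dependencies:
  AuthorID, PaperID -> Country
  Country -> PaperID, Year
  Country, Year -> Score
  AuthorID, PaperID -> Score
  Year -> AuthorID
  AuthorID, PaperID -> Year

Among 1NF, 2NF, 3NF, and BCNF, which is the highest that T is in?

3NF

Candidate keys: {AuthorID, PaperID}, {Country}, {PaperID, Year}. Prime attributes: {AuthorID, Country, PaperID, Year}.
Year -> AuthorID breaks BCNF: {Year}⁺ = {AuthorID, Year}, so {Year} is not a superkey.
But every attribute on its right side ({AuthorID}) is prime, and the same holds for every other non-superkey FD, so 3NF still holds.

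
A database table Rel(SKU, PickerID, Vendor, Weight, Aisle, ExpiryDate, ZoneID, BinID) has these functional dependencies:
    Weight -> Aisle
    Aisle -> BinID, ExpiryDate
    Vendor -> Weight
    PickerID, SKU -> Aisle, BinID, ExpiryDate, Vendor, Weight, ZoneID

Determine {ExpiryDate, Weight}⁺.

Start with {ExpiryDate, Weight}.
Weight -> Aisle applies; add {Aisle} → now {Aisle, ExpiryDate, Weight}.
Aisle -> BinID, ExpiryDate applies; add {BinID} → now {Aisle, BinID, ExpiryDate, Weight}.
No further FD applies.

{Aisle, BinID, ExpiryDate, Weight}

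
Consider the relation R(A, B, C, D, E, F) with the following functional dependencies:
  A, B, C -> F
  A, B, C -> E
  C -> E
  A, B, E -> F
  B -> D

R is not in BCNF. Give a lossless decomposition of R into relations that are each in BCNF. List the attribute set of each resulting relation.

Candidate key of the original relation: {A, B, C}.
Within {A, B, C, D, E, F}: {C}⁺ ∩ {A, B, C, D, E, F} = {C, E}, not the whole set, so C -> E violates BCNF; decompose into {C, E} and {A, B, C, D, F}.
{C, E}: every determinant is a superkey — BCNF.
Within {A, B, C, D, F}: {B}⁺ ∩ {A, B, C, D, F} = {B, D}, not the whole set, so B -> D violates BCNF; decompose into {B, D} and {A, B, C, F}.
{B, D}: every determinant is a superkey — BCNF.
{A, B, C, F}: every determinant is a superkey — BCNF.

{A, B, C, F}; {B, D}; {C, E}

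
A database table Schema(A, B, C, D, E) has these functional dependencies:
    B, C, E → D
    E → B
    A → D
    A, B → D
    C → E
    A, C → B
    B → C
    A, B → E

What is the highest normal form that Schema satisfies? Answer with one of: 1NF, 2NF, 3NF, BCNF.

1NF

Candidate keys: {A, B}, {A, C}, {A, E}. Prime attributes: {A, B, C, E}.
B, C, E → D: {B, C, E}⁺ = {B, C, D, E}, which is not all of the attributes, so the left side is not a superkey — BCNF is violated.
Because {D} is non-prime and the left side of B, C, E → D is not a superkey, the relation is not in 3NF.
The proper key subset {A} of {A, B} determines non-prime {D}, so the relation is not even in 2NF.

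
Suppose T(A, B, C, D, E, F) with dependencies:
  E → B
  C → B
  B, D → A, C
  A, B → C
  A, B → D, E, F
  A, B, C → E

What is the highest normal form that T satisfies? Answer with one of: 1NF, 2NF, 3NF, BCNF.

Candidate keys: {A, B}, {A, C}, {A, E}, {B, D}, {C, D}, {D, E}. Prime attributes: {A, B, C, D, E}.
E → B breaks BCNF: {E}⁺ = {B, E}, so {E} is not a superkey.
Since {B} ⊆ prime attributes and every other non-superkey FD also has a prime right side, the schema is in 3NF.

3NF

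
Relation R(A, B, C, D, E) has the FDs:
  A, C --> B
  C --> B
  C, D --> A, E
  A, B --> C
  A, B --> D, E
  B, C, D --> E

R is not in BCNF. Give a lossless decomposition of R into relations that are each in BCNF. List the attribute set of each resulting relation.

{A, C, D, E}; {B, C}

Candidate keys of the original relation: {A, B}, {A, C}, {C, D}.
Within {A, B, C, D, E}: {C}⁺ ∩ {A, B, C, D, E} = {B, C}, not the whole set, so C --> B violates BCNF; decompose into {B, C} and {A, C, D, E}.
{B, C} is in BCNF.
{A, C, D, E} is in BCNF.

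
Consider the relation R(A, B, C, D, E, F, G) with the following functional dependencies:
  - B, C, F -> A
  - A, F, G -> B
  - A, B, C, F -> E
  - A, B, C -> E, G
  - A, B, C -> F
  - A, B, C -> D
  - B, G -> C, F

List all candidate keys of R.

{A, B, C}, {A, F, G}, {B, C, F}, {B, G}

{B, G}⁺ = {A, B, C, D, E, F, G} — all of the relation — so {B, G} is a candidate key.
{A, B, C}⁺ = {A, B, C, D, E, F, G} — all of the relation — so {A, B, C} is a candidate key.
{A, F, G}⁺ = {A, B, C, D, E, F, G} — all of the relation — so {A, F, G} is a candidate key.
{B, C, F}⁺ = {A, B, C, D, E, F, G} — all of the relation — so {B, C, F} is a candidate key.
These are minimal and exhaustive — every other superkey contains one of them.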